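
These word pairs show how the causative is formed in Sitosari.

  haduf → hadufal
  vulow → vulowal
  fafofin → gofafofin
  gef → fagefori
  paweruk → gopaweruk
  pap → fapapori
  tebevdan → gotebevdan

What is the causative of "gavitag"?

gogavitag

gef and haduf both end in -f yet inflect differently (fagefori, hadufal), so the final letter is not what conditions the rule; the number of vowels is.
"gavitag" has 3 vowels. The stems with 3 vowels (paweruk → gopaweruk, fafofin → gofafofin, tebevdan → gotebevdan) add the prefix go-.
So gavitag → gogavitag.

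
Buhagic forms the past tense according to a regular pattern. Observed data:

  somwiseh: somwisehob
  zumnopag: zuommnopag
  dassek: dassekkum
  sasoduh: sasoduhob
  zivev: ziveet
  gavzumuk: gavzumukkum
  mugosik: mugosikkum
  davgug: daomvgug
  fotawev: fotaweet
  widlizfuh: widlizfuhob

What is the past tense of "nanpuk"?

dassek and zivev both have last vowel 'e' yet inflect differently (dassekkum, ziveet), so the last vowel is not what conditions the rule; the final letter is.
"nanpuk" ends in -k. The stems ending in -k (dassek → dassekkum, gavzumuk → gavzumukkum, mugosik → mugosikkum) double the final consonant and add -um.
The other patterns: stems ending in -v drop the final letter and add -et; stems ending in -h add -ob; stems ending in -g insert -om- after the first vowel.
So nanpuk → nanpukkum.

nanpukkum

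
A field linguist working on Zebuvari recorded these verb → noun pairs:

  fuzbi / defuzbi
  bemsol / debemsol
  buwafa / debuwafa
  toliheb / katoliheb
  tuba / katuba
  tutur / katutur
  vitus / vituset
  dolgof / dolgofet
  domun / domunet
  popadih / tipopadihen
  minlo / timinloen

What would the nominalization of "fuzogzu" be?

buwafa and tuba both end in -a yet inflect differently (debuwafa, katuba), so the final letter is not what conditions the rule; the first letter is.
"fuzogzu" begins with f-. The one such stem in the data (fuzbi → defuzbi) adds the prefix de-, so the same rule applies.
So fuzogzu → defuzogzu.

defuzogzu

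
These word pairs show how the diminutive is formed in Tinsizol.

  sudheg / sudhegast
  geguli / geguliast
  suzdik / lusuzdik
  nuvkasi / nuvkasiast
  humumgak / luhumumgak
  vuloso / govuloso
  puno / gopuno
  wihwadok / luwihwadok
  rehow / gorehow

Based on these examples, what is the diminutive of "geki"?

geguli and suzdik both have last vowel 'i' yet inflect differently (geguliast, lusuzdik), so the last vowel is not what conditions the rule; the final letter is.
"geki" ends in -i. The stems ending in -i (geguli → geguliast, nuvkasi → nuvkasiast) add -ast.
The other patterns: stems ending in -k add the prefix lu-; stems ending in -o or -w add the prefix go-.
So geki → gekiast.

gekiast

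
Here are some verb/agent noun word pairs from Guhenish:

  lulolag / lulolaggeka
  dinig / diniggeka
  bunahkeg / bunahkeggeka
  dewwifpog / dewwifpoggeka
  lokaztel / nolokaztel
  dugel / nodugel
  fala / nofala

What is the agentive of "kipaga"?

bunahkeg and lokaztel both have last vowel 'e' yet inflect differently (bunahkeggeka, nolokaztel), so the last vowel is not what conditions the rule; the final letter is.
"kipaga" ends in -a. The one such stem in the data (fala → nofala) adds the prefix no-, so the same rule applies.
The other pattern: stems ending in -g double the final consonant and add -eka.
So kipaga → nokipaga.

nokipaga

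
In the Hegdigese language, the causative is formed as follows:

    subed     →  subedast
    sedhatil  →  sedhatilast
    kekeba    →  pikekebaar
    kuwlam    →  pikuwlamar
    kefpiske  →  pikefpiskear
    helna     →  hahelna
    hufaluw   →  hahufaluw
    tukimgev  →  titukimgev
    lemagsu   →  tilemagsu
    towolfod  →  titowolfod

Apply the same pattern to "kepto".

pikeptoar

kekeba and helna both end in -a yet inflect differently (pikekebaar, hahelna), so the final letter is not what conditions the rule; the first letter is.
"kepto" begins with k-. The stems beginning with k- (kekeba → pikekebaar, kuwlam → pikuwlamar, kefpiske → pikefpiskear) add pi- … -ar around the stem.
So kepto → pikeptoar.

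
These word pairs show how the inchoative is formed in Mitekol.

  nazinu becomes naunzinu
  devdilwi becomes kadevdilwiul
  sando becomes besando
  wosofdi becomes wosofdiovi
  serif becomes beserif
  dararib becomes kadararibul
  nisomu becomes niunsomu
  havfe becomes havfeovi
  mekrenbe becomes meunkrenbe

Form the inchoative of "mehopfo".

devdilwi and wosofdi both end in -i yet inflect differently (kadevdilwiul, wosofdiovi), so the final letter is not what conditions the rule; the first letter is.
"mehopfo" begins with m-. The one such stem in the data (mekrenbe → meunkrenbe) inserts -un- after the first vowel (as do nazinu, nisomu), so the same rule applies.
So mehopfo → meunhopfo.

meunhopfo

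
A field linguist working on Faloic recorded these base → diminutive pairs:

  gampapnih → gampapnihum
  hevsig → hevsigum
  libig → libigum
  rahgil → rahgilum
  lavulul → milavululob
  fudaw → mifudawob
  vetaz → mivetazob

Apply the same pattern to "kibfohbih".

kibfohbihum

rahgil and lavulul both end in -l yet inflect differently (rahgilum, milavululob), so the final letter is not what conditions the rule; the last vowel is.
"kibfohbih" has last vowel 'i'. The stems whose last vowel is 'i' (gampapnih → gampapnihum, hevsig → hevsigum, libig → libigum) add -um.
The other pattern: stems whose last vowel is 'a' or 'u' add mi- … -ob around the stem.
So kibfohbih → kibfohbihum.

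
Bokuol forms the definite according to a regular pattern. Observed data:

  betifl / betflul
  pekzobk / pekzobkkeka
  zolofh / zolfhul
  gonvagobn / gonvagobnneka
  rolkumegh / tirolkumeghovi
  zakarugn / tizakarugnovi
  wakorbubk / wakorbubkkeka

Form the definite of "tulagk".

titulagkovi

"tulagk" has second-to-last letter 'g'. The stems whose second-to-last letter is 'g' (zakarugn → tizakarugnovi, rolkumegh → tirolkumeghovi) add ti- … -ovi around the stem.
So tulagk → titulagkovi.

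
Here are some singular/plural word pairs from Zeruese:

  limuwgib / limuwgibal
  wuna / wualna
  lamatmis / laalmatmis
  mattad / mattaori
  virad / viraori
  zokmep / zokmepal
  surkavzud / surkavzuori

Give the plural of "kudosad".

kudosaori

"kudosad" ends in -d. The stems ending in -d (virad → viraori, mattad → mattaori, surkavzud → surkavzuori) drop the final letter and add -ori.
So kudosad → kudosaori.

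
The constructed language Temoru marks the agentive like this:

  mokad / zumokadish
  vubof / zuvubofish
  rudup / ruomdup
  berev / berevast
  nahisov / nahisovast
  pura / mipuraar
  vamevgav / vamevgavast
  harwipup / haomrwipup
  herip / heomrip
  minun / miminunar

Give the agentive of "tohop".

toomhop

nahisov and vubof both have last vowel 'o' yet inflect differently (nahisovast, zuvubofish), so the last vowel is not what conditions the rule; the final letter is.
"tohop" ends in -p. The stems ending in -p (harwipup → haomrwipup, herip → heomrip, rudup → ruomdup) insert -om- after the first vowel.
The other patterns: stems ending in -v add -ast; stems ending in -d or -f add zu- … -ish around the stem; stems ending in -a or -n add mi- … -ar around the stem.
So tohop → toomhop.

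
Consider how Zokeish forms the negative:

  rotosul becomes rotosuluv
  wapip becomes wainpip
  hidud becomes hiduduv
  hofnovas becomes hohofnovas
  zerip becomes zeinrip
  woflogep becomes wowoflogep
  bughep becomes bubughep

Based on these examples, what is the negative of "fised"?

fifised

"fised" has last vowel 'e'. The stems whose last vowel is 'e' (woflogep → wowoflogep, bughep → bubughep) repeat the first consonant+vowel as a prefix.
So fised → fifised.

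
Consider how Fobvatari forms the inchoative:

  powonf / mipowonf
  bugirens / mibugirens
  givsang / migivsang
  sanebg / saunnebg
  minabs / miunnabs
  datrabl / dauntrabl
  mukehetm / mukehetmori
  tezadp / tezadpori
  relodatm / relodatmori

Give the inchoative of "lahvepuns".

milahvepuns

givsang and sanebg both end in -g yet inflect differently (migivsang, saunnebg), so the final letter is not what conditions the rule; the second-to-last letter is.
"lahvepuns" has second-to-last letter 'n'. The stems whose second-to-last letter is 'n' (powonf → mipowonf, bugirens → mibugirens, givsang → migivsang) add the prefix mi-.
The other patterns: stems whose second-to-last letter is 'b' insert -un- after the first vowel; stems whose second-to-last letter is 'd' or 't' add -ori.
So lahvepuns → milahvepuns.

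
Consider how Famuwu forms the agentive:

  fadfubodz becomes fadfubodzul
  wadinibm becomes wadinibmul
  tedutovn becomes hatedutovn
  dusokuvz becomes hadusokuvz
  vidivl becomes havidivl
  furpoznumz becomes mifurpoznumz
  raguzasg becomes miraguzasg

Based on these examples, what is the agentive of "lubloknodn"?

lubloknodnul

fadfubodz and dusokuvz both end in -z yet inflect differently (fadfubodzul, hadusokuvz), so the final letter is not what conditions the rule; the second-to-last letter is.
"lubloknodn" has second-to-last letter 'd'. The one such stem in the data (fadfubodz → fadfubodzul) adds -ul, so the same rule applies.
So lubloknodn → lubloknodnul.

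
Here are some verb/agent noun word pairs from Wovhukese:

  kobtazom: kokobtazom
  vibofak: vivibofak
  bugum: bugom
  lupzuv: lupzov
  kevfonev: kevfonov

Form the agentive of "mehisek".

mehisok

kobtazom and bugum both end in -m yet inflect differently (kokobtazom, bugom), so the final letter is not what conditions the rule; the last vowel is.
"mehisek" has last vowel 'e'. The one such stem in the data (kevfonev → kevfonov) changes the last vowel to 'o' (as do bugum, lupzuv), so the same rule applies.
So mehisek → mehisok.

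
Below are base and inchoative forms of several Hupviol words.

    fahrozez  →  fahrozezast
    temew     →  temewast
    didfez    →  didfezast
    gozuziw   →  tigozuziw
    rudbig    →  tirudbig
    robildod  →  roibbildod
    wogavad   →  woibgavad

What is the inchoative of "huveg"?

huvegast

temew and gozuziw both end in -w yet inflect differently (temewast, tigozuziw), so the final letter is not what conditions the rule; the last vowel is.
"huveg" has last vowel 'e'. The stems whose last vowel is 'e' (fahrozez → fahrozezast, temew → temewast, didfez → didfezast) add -ast.
The other patterns: stems whose last vowel is 'i' add the prefix ti-; stems whose last vowel is 'a' or 'o' insert -ib- after the first vowel.
So huveg → huvegast.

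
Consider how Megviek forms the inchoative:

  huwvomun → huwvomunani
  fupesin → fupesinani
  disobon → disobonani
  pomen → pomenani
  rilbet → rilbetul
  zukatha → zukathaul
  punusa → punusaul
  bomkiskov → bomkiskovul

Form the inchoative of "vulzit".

vulzitul

pomen and rilbet both have last vowel 'e' yet inflect differently (pomenani, rilbetul), so the last vowel is not what conditions the rule; the final letter is.
"vulzit" ends in -t. The one such stem in the data (rilbet → rilbetul) adds -ul, so the same rule applies.
So vulzit → vulzitul.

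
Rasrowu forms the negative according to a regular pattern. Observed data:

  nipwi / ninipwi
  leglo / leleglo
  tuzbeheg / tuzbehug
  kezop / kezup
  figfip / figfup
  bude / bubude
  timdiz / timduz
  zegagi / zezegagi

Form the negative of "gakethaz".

tuzbeheg and bude both have last vowel 'e' yet inflect differently (tuzbehug, bubude), so the last vowel is not what conditions the rule; whether the stem ends in a vowel or a consonant is.
"gakethaz" ends in a consonant. The stems ending in a consonant (timdiz → timduz, figfip → figfup, kezop → kezup) change the last vowel to 'u'.
So gakethaz → gakethuz.

gakethuz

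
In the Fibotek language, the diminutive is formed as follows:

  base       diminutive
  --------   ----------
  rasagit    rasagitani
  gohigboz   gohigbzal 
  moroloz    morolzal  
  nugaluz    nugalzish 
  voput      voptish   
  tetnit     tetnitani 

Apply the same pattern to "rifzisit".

rifzisitani

rasagit and voput both end in -t yet inflect differently (rasagitani, voptish), so the final letter is not what conditions the rule; the last vowel is.
"rifzisit" has last vowel 'i'. The stems whose last vowel is 'i' (rasagit → rasagitani, tetnit → tetnitani) add -ani.
The other patterns: stems whose last vowel is 'o' delete the last vowel and add -al; stems whose last vowel is 'u' delete the last vowel and add -ish.
So rifzisit → rifzisitani.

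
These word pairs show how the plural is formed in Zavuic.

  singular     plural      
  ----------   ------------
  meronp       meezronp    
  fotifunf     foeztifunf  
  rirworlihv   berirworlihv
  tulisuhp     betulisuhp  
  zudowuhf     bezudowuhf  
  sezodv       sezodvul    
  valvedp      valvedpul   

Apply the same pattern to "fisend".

fiezsend

meronp and tulisuhp both end in -p yet inflect differently (meezronp, betulisuhp), so the final letter is not what conditions the rule; the second-to-last letter is.
"fisend" has second-to-last letter 'n'. The stems whose second-to-last letter is 'n' (meronp → meezronp, fotifunf → foeztifunf) insert -ez- after the first vowel.
The other patterns: stems whose second-to-last letter is 'h' add the prefix be-; stems whose second-to-last letter is 'd' add -ul.
So fisend → fiezsend.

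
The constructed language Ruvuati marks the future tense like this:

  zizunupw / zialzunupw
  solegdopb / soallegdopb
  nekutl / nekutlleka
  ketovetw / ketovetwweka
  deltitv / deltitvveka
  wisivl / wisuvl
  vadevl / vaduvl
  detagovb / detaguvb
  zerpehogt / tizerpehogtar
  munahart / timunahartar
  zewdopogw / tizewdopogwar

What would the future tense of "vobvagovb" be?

"vobvagovb" has second-to-last letter 'v'. The stems whose second-to-last letter is 'v' (wisivl → wisuvl, vadevl → vaduvl, detagovb → detaguvb) change the last vowel to 'u'.
So vobvagovb → vobvaguvb.

vobvaguvb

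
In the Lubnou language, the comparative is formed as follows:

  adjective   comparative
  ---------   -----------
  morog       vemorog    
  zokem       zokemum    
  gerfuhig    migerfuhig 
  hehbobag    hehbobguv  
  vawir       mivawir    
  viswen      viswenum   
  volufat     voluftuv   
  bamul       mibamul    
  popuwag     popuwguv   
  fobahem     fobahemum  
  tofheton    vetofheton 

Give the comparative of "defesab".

defesbuv

"defesab" has last vowel 'a'. The stems whose last vowel is 'a' (popuwag → popuwguv, volufat → voluftuv, hehbobag → hehbobguv) delete the last vowel and add -uv.
The other patterns: stems whose last vowel is 'o' add the prefix ve-; stems whose last vowel is 'e' add -um; stems whose last vowel is 'i' or 'u' add the prefix mi-.
So defesab → defesbuv.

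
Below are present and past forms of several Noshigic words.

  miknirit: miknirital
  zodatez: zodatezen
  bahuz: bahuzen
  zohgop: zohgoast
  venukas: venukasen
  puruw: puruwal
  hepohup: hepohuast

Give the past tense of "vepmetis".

vepmetisen

"vepmetis" ends in -s. The one such stem in the data (venukas → venukasen) adds -en, so the same rule applies.
The other patterns: stems ending in -t or -w add -al; stems ending in -p drop the final letter and add -ast.
So vepmetis → vepmetisen.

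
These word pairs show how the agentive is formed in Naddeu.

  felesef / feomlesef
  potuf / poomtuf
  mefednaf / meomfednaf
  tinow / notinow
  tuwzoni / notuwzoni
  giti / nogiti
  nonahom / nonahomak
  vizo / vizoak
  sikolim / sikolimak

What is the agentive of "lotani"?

tinow and nonahom both have last vowel 'o' yet inflect differently (notinow, nonahomak), so the last vowel is not what conditions the rule; the final letter is.
"lotani" ends in -i. The stems ending in -i (tuwzoni → notuwzoni, giti → nogiti) add the prefix no-.
The other patterns: stems ending in -f insert -om- after the first vowel; stems ending in -m or -o add -ak.
So lotani → nolotani.

nolotani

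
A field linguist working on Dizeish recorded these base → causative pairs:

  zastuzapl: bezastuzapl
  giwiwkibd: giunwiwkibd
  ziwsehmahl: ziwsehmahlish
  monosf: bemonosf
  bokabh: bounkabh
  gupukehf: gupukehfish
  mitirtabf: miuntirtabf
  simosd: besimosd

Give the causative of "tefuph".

gupukehf and mitirtabf both end in -f yet inflect differently (gupukehfish, miuntirtabf), so the final letter is not what conditions the rule; the second-to-last letter is.
"tefuph" has second-to-last letter 'p'. The one such stem in the data (zastuzapl → bezastuzapl) adds the prefix be-, so the same rule applies.
So tefuph → betefuph.

betefuph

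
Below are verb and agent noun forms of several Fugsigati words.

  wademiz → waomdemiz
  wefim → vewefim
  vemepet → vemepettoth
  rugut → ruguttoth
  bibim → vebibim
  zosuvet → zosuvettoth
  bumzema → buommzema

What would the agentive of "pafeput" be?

pafeputtoth

wefim and wademiz both have last vowel 'i' yet inflect differently (vewefim, waomdemiz), so the last vowel is not what conditions the rule; the final letter is.
"pafeput" ends in -t. The stems ending in -t (rugut → ruguttoth, vemepet → vemepettoth, zosuvet → zosuvettoth) double the final consonant and add -oth.
So pafeput → pafeputtoth.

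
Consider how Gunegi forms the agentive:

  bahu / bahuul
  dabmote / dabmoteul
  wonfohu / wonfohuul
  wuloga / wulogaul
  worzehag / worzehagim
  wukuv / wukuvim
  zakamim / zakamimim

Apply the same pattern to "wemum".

"wemum" ends in a consonant. The stems ending in a consonant (worzehag → worzehagim, wukuv → wukuvim, zakamim → zakamimim) add -im.
So wemum → wemumim.

wemumim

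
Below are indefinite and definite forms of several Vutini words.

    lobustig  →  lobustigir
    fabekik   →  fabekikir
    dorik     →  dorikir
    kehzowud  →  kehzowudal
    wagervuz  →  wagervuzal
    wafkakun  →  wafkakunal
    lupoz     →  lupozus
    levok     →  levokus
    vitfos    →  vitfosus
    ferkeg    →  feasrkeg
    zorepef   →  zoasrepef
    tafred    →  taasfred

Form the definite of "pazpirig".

pazpirigir

wagervuz and lupoz both end in -z yet inflect differently (wagervuzal, lupozus), so the final letter is not what conditions the rule; the last vowel is.
"pazpirig" has last vowel 'i'. The stems whose last vowel is 'i' (lobustig → lobustigir, fabekik → fabekikir, dorik → dorikir) add -ir.
The other patterns: stems whose last vowel is 'u' add -al; stems whose last vowel is 'o' add -us; stems whose last vowel is 'e' insert -as- after the first vowel.
So pazpirig → pazpirigir.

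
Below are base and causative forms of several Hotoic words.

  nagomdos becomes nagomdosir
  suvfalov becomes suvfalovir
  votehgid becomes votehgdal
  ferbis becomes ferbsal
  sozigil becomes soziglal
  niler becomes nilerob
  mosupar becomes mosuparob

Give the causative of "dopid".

nagomdos and ferbis both end in -s yet inflect differently (nagomdosir, ferbsal), so the final letter is not what conditions the rule; the last vowel is.
"dopid" has last vowel 'i'. The stems whose last vowel is 'i' (votehgid → votehgdal, ferbis → ferbsal, sozigil → soziglal) delete the last vowel and add -al.
So dopid → dopdal.

dopdal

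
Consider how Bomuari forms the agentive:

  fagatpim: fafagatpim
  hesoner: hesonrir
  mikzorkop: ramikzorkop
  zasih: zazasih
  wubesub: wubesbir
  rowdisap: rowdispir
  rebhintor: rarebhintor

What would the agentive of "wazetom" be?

rebhintor and hesoner both end in -r yet inflect differently (rarebhintor, hesonrir), so the final letter is not what conditions the rule; the last vowel is.
"wazetom" has last vowel 'o'. The stems whose last vowel is 'o' (mikzorkop → ramikzorkop, rebhintor → rarebhintor) add the prefix ra-.
So wazetom → rawazetom.

rawazetom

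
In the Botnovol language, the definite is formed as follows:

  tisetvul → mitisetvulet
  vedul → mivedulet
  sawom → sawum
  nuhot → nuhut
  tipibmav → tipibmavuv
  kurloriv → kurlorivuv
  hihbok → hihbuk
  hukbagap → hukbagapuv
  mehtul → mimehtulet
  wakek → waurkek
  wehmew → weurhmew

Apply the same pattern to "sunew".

hihbok and wakek both end in -k yet inflect differently (hihbuk, waurkek), so the final letter is not what conditions the rule; the last vowel is.
"sunew" has last vowel 'e'. The stems whose last vowel is 'e' (wakek → waurkek, wehmew → weurhmew) insert -ur- after the first vowel.
The other patterns: stems whose last vowel is 'o' change the last vowel to 'u'; stems whose last vowel is 'u' add mi- … -et around the stem; stems whose last vowel is 'a' or 'i' add -uv.
So sunew → suurnew.

suurnew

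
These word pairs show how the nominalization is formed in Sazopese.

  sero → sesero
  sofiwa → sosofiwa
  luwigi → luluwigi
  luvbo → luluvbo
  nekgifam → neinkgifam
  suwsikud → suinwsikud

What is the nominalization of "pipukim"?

sofiwa and nekgifam both have last vowel 'a' yet inflect differently (sosofiwa, neinkgifam), so the last vowel is not what conditions the rule; whether the stem ends in a vowel or a consonant is.
"pipukim" ends in a consonant. The stems ending in a consonant (nekgifam → neinkgifam, suwsikud → suinwsikud) insert -in- after the first vowel.
So pipukim → piinpukim.

piinpukim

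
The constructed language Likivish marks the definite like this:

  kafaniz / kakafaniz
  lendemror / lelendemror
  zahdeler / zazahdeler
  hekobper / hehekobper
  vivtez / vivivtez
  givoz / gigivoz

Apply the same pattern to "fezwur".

Every pair shown (kafaniz → kakafaniz, lendemror → lelendemror, zahdeler → zazahdeler, …) follows the same rule: repeat the first consonant+vowel as a prefix.
So fezwur → fefezwur.

fefezwur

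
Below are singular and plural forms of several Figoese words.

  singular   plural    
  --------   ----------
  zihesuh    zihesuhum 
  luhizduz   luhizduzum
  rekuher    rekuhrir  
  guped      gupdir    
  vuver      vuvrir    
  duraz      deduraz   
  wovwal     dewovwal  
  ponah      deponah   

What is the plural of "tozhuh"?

tozhuhum

luhizduz and duraz both end in -z yet inflect differently (luhizduzum, deduraz), so the final letter is not what conditions the rule; the last vowel is.
"tozhuh" has last vowel 'u'. The stems whose last vowel is 'u' (zihesuh → zihesuhum, luhizduz → luhizduzum) add -um.
So tozhuh → tozhuhum.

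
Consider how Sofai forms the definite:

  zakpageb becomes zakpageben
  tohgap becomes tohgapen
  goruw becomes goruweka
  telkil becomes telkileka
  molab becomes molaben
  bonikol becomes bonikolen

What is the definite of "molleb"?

molleben

telkil and bonikol both end in -l yet inflect differently (telkileka, bonikolen), so the final letter is not what conditions the rule; the last vowel is.
"molleb" has last vowel 'e'. The one such stem in the data (zakpageb → zakpageben) adds -en, so the same rule applies.
So molleb → molleben.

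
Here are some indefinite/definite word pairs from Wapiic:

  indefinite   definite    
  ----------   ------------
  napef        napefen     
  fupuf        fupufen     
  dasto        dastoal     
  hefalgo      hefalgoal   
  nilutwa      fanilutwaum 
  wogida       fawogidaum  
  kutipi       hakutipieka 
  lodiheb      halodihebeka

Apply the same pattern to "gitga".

napef and lodiheb both have last vowel 'e' yet inflect differently (napefen, halodihebeka), so the last vowel is not what conditions the rule; the final letter is.
"gitga" ends in -a. The stems ending in -a (nilutwa → fanilutwaum, wogida → fawogidaum) add fa- … -um around the stem.
The other patterns: stems ending in -f add -en; stems ending in -o add -al; stems ending in -b or -i add ha- … -eka around the stem.
So gitga → fagitgaum.

fagitgaum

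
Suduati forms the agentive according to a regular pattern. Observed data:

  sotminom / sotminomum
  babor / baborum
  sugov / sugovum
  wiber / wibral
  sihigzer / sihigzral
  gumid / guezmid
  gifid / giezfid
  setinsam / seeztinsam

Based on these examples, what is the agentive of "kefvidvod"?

kefvidvodum

babor and wiber both end in -r yet inflect differently (baborum, wibral), so the final letter is not what conditions the rule; the last vowel is.
"kefvidvod" has last vowel 'o'. The stems whose last vowel is 'o' (sotminom → sotminomum, babor → baborum, sugov → sugovum) add -um.
The other patterns: stems whose last vowel is 'e' delete the last vowel and add -al; stems whose last vowel is 'a' or 'i' insert -ez- after the first vowel.
So kefvidvod → kefvidvodum.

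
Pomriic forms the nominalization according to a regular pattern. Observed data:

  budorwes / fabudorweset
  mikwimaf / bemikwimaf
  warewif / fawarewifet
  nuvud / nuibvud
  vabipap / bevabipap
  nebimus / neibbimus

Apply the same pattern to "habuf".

haibbuf

warewif and mikwimaf both end in -f yet inflect differently (fawarewifet, bemikwimaf), so the final letter is not what conditions the rule; the last vowel is.
"habuf" has last vowel 'u'. The stems whose last vowel is 'u' (nebimus → neibbimus, nuvud → nuibvud) insert -ib- after the first vowel.
The other patterns: stems whose last vowel is 'e' or 'i' add fa- … -et around the stem; stems whose last vowel is 'a' add the prefix be-.
So habuf → haibbuf.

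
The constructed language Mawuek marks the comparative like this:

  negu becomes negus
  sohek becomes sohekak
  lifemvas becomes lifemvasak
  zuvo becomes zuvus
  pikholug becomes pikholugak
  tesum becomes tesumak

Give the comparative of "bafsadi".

bafsadus

tesum and negu both have last vowel 'u' yet inflect differently (tesumak, negus), so the last vowel is not what conditions the rule; whether the stem ends in a vowel or a consonant is.
"bafsadi" ends in a vowel. The stems ending in a vowel (zuvo → zuvus, negu → negus) drop the final letter and add -us.
The other pattern: stems ending in a consonant add -ak.
So bafsadi → bafsadus.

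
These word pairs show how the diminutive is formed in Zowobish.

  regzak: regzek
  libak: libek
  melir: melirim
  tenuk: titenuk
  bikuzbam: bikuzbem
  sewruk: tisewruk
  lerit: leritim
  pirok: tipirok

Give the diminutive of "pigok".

tipigok

"pigok" has last vowel 'o'. The one such stem in the data (pirok → tipirok) adds the prefix ti-, so the same rule applies.
So pigok → tipigok.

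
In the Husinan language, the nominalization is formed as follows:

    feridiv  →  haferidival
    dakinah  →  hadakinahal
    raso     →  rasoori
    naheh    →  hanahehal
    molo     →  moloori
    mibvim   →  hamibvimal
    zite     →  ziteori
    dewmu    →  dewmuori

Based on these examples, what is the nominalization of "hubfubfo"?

hubfubfoori

zite and naheh both have last vowel 'e' yet inflect differently (ziteori, hanahehal), so the last vowel is not what conditions the rule; whether the stem ends in a vowel or a consonant is.
"hubfubfo" ends in a vowel. The stems ending in a vowel (zite → ziteori, molo → moloori, raso → rasoori) add -ori.
The other pattern: stems ending in a consonant add ha- … -al around the stem.
So hubfubfo → hubfubfoori.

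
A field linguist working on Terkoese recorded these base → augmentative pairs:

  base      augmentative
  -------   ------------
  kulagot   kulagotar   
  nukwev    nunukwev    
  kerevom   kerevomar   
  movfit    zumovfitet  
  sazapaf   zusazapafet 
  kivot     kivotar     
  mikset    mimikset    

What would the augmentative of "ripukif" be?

mikset and kulagot both end in -t yet inflect differently (mimikset, kulagotar), so the final letter is not what conditions the rule; the last vowel is.
"ripukif" has last vowel 'i'. The one such stem in the data (movfit → zumovfitet) adds zu- … -et around the stem, so the same rule applies.
So ripukif → zuripukifet.

zuripukifet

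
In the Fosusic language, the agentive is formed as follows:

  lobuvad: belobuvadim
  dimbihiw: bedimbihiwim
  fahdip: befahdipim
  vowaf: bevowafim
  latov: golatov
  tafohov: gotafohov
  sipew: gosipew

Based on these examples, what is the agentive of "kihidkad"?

dimbihiw and sipew both end in -w yet inflect differently (bedimbihiwim, gosipew), so the final letter is not what conditions the rule; the last vowel is.
"kihidkad" has last vowel 'a'. The stems whose last vowel is 'a' (lobuvad → belobuvadim, vowaf → bevowafim) add be- … -im around the stem.
The other pattern: stems whose last vowel is 'e' or 'o' add the prefix go-.
So kihidkad → bekihidkadim.

bekihidkadim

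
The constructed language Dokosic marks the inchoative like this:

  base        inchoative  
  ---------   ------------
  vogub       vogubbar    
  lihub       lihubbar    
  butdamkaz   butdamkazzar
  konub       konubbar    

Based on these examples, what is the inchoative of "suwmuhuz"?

Every pair shown (vogub → vogubbar, lihub → lihubbar, butdamkaz → butdamkazzar, …) follows the same rule: double the final consonant and add -ar.
So suwmuhuz → suwmuhuzzar.

suwmuhuzzar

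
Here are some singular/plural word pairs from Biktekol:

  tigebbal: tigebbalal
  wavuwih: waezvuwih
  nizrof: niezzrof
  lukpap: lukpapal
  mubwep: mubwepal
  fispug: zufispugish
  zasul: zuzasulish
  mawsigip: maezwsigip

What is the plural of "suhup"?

zusuhupish

mawsigip and mubwep both end in -p yet inflect differently (maezwsigip, mubwepal), so the final letter is not what conditions the rule; the last vowel is.
"suhup" has last vowel 'u'. The stems whose last vowel is 'u' (zasul → zuzasulish, fispug → zufispugish) add zu- … -ish around the stem.
The other patterns: stems whose last vowel is 'i' or 'o' insert -ez- after the first vowel; stems whose last vowel is 'a' or 'e' add -al.
So suhup → zusuhupish.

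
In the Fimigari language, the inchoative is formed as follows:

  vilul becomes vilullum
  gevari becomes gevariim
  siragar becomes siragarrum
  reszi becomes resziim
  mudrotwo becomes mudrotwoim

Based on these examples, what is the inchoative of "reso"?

resoim

"reso" ends in a vowel. The stems ending in a vowel (gevari → gevariim, mudrotwo → mudrotwoim, reszi → resziim) add -im.
The other pattern: stems ending in a consonant double the final consonant and add -um.
So reso → resoim.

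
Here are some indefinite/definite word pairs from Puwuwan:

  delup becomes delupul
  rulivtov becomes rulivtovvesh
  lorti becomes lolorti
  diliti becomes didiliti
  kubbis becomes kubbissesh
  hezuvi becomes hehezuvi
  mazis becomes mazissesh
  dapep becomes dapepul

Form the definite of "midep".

midepul

hezuvi and mazis both have last vowel 'i' yet inflect differently (hehezuvi, mazissesh), so the last vowel is not what conditions the rule; the final letter is.
"midep" ends in -p. The stems ending in -p (delup → delupul, dapep → dapepul) add -ul.
So midep → midepul.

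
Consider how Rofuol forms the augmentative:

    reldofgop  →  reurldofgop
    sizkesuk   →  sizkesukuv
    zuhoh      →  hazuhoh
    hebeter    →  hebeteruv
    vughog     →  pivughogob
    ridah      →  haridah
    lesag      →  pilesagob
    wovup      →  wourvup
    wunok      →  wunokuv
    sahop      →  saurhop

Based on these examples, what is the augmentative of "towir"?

towiruv

zuhoh and vughog both have last vowel 'o' yet inflect differently (hazuhoh, pivughogob), so the last vowel is not what conditions the rule; the final letter is.
"towir" ends in -r. The one such stem in the data (hebeter → hebeteruv) adds -uv, so the same rule applies.
The other patterns: stems ending in -h add the prefix ha-; stems ending in -g add pi- … -ob around the stem; stems ending in -p insert -ur- after the first vowel.
So towir → towiruv.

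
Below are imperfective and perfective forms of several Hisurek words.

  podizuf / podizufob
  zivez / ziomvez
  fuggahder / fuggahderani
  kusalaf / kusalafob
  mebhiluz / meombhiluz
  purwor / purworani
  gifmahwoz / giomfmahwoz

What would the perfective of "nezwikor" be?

"nezwikor" ends in -r. The stems ending in -r (purwor → purworani, fuggahder → fuggahderani) add -ani.
The other patterns: stems ending in -z insert -om- after the first vowel; stems ending in -f add -ob.
So nezwikor → nezwikorani.

nezwikorani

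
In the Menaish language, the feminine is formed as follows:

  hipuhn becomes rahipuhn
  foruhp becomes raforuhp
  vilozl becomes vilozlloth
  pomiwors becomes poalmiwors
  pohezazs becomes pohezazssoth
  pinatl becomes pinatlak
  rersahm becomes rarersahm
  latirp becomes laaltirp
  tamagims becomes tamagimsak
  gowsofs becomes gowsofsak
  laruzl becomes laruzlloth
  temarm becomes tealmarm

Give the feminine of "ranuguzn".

pohezazs and pomiwors both end in -s yet inflect differently (pohezazssoth, poalmiwors), so the final letter is not what conditions the rule; the second-to-last letter is.
"ranuguzn" has second-to-last letter 'z'. The stems whose second-to-last letter is 'z' (pohezazs → pohezazssoth, vilozl → vilozlloth, laruzl → laruzlloth) double the final consonant and add -oth.
The other patterns: stems whose second-to-last letter is 'r' insert -al- after the first vowel; stems whose second-to-last letter is 'h' add the prefix ra-; stems whose second-to-last letter is 'f', 'm' or 't' add -ak.
So ranuguzn → ranuguznnoth.

ranuguznnoth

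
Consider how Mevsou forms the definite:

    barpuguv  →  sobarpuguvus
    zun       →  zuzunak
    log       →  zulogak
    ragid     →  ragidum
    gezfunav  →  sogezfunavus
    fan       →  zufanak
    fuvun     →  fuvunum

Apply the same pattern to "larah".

zun and fuvun both end in -n yet inflect differently (zuzunak, fuvunum), so the final letter is not what conditions the rule; the number of vowels is.
"larah" has 2 vowels. The stems with 2 vowels (fuvun → fuvunum, ragid → ragidum) add -um.
So larah → larahum.

larahum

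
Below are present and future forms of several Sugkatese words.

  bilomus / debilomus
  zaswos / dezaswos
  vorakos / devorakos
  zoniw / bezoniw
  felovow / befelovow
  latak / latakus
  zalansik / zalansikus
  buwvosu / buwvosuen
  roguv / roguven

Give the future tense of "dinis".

"dinis" ends in -s. The stems ending in -s (bilomus → debilomus, zaswos → dezaswos, vorakos → devorakos) add the prefix de-.
The other patterns: stems ending in -w add the prefix be-; stems ending in -k add -us; stems ending in -u or -v add -en.
So dinis → dedinis.

dedinis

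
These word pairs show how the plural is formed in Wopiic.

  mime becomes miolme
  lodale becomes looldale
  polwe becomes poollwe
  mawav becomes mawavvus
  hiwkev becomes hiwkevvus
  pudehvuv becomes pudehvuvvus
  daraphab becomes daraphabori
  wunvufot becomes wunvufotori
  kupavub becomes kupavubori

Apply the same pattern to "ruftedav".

"ruftedav" ends in -v. The stems ending in -v (mawav → mawavvus, hiwkev → hiwkevvus, pudehvuv → pudehvuvvus) double the final consonant and add -us.
The other patterns: stems ending in -e insert -ol- after the first vowel; stems ending in -b or -t add -ori.
So ruftedav → ruftedavvus.

ruftedavvus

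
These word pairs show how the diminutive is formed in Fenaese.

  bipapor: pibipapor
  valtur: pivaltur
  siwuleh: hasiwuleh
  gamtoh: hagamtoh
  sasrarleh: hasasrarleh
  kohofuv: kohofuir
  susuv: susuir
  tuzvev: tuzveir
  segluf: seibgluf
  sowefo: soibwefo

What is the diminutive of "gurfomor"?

pigurfomor

bipapor and gamtoh both have last vowel 'o' yet inflect differently (pibipapor, hagamtoh), so the last vowel is not what conditions the rule; the final letter is.
"gurfomor" ends in -r. The stems ending in -r (bipapor → pibipapor, valtur → pivaltur) add the prefix pi-.
The other patterns: stems ending in -h add the prefix ha-; stems ending in -v drop the final letter and add -ir; stems ending in -f or -o insert -ib- after the first vowel.
So gurfomor → pigurfomor.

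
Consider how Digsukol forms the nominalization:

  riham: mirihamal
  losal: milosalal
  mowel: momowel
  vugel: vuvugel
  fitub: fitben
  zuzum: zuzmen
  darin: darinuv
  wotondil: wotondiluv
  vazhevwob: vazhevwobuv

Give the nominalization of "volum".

losal and mowel both end in -l yet inflect differently (milosalal, momowel), so the final letter is not what conditions the rule; the last vowel is.
"volum" has last vowel 'u'. The stems whose last vowel is 'u' (fitub → fitben, zuzum → zuzmen) delete the last vowel and add -en.
The other patterns: stems whose last vowel is 'a' add mi- … -al around the stem; stems whose last vowel is 'e' repeat the first consonant+vowel as a prefix; stems whose last vowel is 'i' or 'o' add -uv.
So volum → volmen.

volmen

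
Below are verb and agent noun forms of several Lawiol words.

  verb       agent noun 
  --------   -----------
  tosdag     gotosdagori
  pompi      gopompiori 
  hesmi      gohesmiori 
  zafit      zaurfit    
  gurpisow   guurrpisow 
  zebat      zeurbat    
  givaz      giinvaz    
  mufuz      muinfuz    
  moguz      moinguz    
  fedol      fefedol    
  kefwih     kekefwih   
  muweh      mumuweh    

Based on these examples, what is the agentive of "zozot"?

zourzot

"zozot" ends in -t. The stems ending in -t (zafit → zaurfit, zebat → zeurbat) insert -ur- after the first vowel.
So zozot → zourzot.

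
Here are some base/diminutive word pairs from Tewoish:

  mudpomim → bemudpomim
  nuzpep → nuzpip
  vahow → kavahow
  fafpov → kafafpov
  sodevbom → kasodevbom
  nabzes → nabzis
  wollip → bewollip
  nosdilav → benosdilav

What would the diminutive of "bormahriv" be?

fafpov and nosdilav both end in -v yet inflect differently (kafafpov, benosdilav), so the final letter is not what conditions the rule; the last vowel is.
"bormahriv" has last vowel 'i'. The stems whose last vowel is 'i' (mudpomim → bemudpomim, wollip → bewollip) add the prefix be-.
The other patterns: stems whose last vowel is 'e' change the last vowel to 'i'; stems whose last vowel is 'o' add the prefix ka-.
So bormahriv → bebormahriv.

bebormahriv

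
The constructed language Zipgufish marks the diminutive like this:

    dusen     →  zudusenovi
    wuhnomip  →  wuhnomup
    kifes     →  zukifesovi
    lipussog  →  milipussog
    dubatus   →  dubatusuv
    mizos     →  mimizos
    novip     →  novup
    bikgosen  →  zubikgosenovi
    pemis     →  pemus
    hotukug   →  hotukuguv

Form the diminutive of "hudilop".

pemis and kifes both end in -s yet inflect differently (pemus, zukifesovi), so the final letter is not what conditions the rule; the last vowel is.
"hudilop" has last vowel 'o'. The stems whose last vowel is 'o' (mizos → mimizos, lipussog → milipussog) add the prefix mi-.
The other patterns: stems whose last vowel is 'i' change the last vowel to 'u'; stems whose last vowel is 'e' add zu- … -ovi around the stem; stems whose last vowel is 'u' add -uv.
So hudilop → mihudilop.

mihudilop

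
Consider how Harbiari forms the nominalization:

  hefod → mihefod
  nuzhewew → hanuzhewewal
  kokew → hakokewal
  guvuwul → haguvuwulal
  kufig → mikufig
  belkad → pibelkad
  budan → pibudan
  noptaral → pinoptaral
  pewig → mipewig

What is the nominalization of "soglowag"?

pisoglowag

"soglowag" has last vowel 'a'. The stems whose last vowel is 'a' (belkad → pibelkad, noptaral → pinoptaral, budan → pibudan) add the prefix pi-.
So soglowag → pisoglowag.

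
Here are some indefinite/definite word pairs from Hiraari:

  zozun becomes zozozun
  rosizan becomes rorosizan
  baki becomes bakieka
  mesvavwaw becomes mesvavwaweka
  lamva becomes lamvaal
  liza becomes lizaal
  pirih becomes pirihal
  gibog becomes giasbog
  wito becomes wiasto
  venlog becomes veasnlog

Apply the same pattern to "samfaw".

rosizan and mesvavwaw both have last vowel 'a' yet inflect differently (rorosizan, mesvavwaweka), so the last vowel is not what conditions the rule; the final letter is.
"samfaw" ends in -w. The one such stem in the data (mesvavwaw → mesvavwaweka) adds -eka, so the same rule applies.
The other patterns: stems ending in -n repeat the first consonant+vowel as a prefix; stems ending in -a or -h add -al; stems ending in -g or -o insert -as- after the first vowel.
So samfaw → samfaweka.

samfaweka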